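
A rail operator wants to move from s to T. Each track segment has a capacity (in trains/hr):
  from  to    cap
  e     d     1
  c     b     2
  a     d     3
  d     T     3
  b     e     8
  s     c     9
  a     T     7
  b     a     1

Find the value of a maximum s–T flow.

2

Augment s->c->b->a->T: bottleneck 1. Total 1.
Augment s->c->b->e->d->T: bottleneck 1. Total 2.
No augmenting path remains in the residual graph.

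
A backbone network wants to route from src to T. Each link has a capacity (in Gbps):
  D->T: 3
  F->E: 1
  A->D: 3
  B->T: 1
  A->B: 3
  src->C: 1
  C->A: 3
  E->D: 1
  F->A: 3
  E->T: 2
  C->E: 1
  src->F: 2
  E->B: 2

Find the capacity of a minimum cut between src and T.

3

Max flow = 3 (via 3 augmenting paths).
In the residual at optimum, the set reachable from src is {src}.
Cut edges: src->C (cap 1), src->F (cap 2). Sum = 3.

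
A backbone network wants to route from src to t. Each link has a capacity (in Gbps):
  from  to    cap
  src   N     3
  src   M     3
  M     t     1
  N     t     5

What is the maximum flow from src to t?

Augment src->M->t: bottleneck 1. Total 1.
Augment src->N->t: bottleneck 3. Total 4.
No augmenting path remains in the residual graph.

4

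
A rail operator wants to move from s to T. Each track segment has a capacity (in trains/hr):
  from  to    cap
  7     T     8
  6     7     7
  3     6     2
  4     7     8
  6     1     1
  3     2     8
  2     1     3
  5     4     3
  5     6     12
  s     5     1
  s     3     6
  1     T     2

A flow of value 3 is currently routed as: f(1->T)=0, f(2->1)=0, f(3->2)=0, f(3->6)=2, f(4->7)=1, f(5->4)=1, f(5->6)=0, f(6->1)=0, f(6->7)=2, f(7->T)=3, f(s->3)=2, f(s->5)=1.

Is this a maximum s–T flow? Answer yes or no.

No

Residual path s->3->2->1->T has bottleneck 2 > 0.
Pushing 2 along it raises the flow to 5, so the given flow is not maximum.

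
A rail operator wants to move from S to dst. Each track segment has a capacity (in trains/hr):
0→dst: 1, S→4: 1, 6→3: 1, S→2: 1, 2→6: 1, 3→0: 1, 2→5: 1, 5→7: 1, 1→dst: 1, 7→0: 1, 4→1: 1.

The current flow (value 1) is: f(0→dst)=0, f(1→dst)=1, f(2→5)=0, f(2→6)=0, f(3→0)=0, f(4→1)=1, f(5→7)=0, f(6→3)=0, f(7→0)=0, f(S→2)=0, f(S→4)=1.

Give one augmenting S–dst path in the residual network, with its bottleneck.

Residual along S→2→6→3→0→dst: S→2: 1, 2→6: 1, 6→3: 1, 3→0: 1, 0→dst: 1.
Bottleneck = min = 1.

S→2→6→3→0→dst, bottleneck 1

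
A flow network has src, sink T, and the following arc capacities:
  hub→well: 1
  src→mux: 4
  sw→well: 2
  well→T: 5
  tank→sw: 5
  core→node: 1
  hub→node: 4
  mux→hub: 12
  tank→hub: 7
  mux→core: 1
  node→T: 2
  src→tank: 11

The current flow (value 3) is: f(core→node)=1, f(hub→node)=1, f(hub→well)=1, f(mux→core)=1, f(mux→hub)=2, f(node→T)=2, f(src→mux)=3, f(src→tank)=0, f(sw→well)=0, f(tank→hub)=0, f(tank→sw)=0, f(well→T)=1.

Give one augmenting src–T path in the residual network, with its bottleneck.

Residual along src→tank→sw→well→T: src→tank: 11, tank→sw: 5, sw→well: 2, well→T: 4.
Bottleneck = min = 2.

src→tank→sw→well→T, bottleneck 2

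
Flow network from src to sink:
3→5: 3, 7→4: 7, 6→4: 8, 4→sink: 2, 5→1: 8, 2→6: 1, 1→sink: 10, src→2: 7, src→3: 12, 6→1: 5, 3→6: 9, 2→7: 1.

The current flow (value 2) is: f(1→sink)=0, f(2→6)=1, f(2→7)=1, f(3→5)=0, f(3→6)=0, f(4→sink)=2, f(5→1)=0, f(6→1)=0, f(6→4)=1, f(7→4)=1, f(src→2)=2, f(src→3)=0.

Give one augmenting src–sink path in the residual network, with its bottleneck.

Residual along src→3→6→1→sink: src→3: 12, 3→6: 9, 6→1: 5, 1→sink: 10.
Bottleneck = min = 5.

src→3→6→1→sink, bottleneck 5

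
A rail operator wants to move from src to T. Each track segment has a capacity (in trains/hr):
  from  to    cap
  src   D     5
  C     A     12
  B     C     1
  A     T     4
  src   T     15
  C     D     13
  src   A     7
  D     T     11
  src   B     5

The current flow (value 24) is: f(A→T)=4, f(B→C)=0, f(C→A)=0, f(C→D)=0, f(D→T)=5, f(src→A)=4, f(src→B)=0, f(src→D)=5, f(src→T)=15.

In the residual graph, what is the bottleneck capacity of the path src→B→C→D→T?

1

Residual capacities along the path: src→B: 5, B→C: 1, C→D: 13, D→T: 6.
Minimum is 1.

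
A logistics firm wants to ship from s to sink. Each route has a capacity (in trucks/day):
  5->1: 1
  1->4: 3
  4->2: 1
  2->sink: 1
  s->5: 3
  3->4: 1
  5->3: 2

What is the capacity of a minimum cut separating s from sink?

1

Max flow = 1 (via 1 augmenting path).
In the residual at optimum, the set reachable from s is {1, 3, 4, 5, s}.
Cut edges: 4->2 (cap 1). Sum = 1.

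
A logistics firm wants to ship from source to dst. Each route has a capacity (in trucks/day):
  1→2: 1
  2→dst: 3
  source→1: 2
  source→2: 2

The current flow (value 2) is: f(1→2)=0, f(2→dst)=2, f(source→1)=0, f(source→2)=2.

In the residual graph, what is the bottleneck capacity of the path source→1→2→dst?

Residual capacities along the path: source→1: 2, 1→2: 1, 2→dst: 1.
Minimum is 1.

1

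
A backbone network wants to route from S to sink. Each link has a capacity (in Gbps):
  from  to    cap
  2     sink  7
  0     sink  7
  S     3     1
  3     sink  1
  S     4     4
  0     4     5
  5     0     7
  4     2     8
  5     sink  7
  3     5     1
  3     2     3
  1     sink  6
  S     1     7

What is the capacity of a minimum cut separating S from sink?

Max flow = 11 (via 3 augmenting paths).
In the residual at optimum, the set reachable from S is {1, S}.
Cut edges: S→3 (cap 1), S→4 (cap 4), 1→sink (cap 6). Sum = 11.

11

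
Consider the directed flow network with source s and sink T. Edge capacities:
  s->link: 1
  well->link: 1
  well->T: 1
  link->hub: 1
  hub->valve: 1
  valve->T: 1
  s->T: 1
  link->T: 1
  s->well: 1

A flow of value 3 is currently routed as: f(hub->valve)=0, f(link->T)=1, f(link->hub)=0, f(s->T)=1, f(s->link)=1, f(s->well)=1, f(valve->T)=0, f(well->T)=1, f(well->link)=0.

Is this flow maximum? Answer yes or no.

Residual reachable from s: {s}; T is not reachable.
Saturated cut: s->well, s->link, s->T with total capacity 3 = current flow value. Flow is maximum.

Yes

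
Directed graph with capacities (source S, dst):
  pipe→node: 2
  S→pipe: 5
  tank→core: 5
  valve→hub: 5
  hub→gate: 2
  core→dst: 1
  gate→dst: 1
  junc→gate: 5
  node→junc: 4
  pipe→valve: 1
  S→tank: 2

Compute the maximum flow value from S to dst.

Augment S→tank→core→dst: bottleneck 1. Total 1.
Augment S→pipe→valve→hub→gate→dst: bottleneck 1. Total 2.
No augmenting path remains in the residual graph.

2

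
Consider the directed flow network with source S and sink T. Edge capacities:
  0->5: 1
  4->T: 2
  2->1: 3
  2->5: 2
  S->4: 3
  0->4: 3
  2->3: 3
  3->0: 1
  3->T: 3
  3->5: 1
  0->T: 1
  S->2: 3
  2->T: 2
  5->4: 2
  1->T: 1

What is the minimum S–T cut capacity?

5

Max flow = 5 (via 3 augmenting paths).
In the residual at optimum, the set reachable from S is {4, S}.
Cut edges: S->2 (cap 3), 4->T (cap 2). Sum = 5.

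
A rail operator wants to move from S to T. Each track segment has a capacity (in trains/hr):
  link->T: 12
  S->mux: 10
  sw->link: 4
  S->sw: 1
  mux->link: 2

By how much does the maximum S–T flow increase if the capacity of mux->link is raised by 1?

Original max flow = 3.
After raising cap(mux->link), augmenting paths through that edge carry 1 more unit.
New max flow = 4. Increase = 1.

1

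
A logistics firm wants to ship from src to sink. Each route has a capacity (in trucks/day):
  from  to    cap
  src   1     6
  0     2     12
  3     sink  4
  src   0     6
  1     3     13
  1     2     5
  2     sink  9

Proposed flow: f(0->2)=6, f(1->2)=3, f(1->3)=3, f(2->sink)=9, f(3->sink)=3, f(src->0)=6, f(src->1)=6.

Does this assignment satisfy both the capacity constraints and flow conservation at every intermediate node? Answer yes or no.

Every edge has 0 ≤ f(e) ≤ cap(e).
At each intermediate node, inflow equals outflow.

Yes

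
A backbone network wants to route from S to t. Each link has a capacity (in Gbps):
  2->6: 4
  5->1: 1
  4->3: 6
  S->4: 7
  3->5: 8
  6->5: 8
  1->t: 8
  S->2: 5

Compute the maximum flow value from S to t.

1

Augment S->2->6->5->1->t: bottleneck 1. Total 1.
No augmenting path remains in the residual graph.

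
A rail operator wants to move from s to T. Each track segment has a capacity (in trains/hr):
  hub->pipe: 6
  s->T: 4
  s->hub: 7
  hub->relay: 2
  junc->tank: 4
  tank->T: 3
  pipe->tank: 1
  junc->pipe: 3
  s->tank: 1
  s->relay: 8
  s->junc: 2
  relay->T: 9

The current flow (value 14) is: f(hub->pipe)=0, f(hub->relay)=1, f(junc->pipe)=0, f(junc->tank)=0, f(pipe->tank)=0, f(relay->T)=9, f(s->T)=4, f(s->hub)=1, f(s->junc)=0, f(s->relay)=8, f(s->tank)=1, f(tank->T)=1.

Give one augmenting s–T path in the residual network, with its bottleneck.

s->junc->tank->T, bottleneck 2

Residual along s->junc->tank->T: s->junc: 2, junc->tank: 4, tank->T: 2.
Bottleneck = min = 2.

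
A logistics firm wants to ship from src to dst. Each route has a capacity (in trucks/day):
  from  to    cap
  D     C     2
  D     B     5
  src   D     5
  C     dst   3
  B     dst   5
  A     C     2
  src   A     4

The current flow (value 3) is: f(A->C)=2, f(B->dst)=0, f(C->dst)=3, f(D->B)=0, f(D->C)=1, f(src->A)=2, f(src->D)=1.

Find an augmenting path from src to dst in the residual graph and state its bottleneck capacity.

Residual along src->D->B->dst: src->D: 4, D->B: 5, B->dst: 5.
Bottleneck = min = 4.

src->D->B->dst, bottleneck 4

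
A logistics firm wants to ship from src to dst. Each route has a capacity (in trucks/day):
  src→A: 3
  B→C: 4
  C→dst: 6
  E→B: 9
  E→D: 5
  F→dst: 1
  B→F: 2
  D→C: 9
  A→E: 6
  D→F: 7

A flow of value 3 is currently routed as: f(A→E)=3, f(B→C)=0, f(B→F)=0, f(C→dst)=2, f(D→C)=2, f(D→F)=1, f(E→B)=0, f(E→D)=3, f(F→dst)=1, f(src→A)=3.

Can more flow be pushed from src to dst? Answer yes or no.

No

Residual reachable from src: {src}; dst is not reachable.
Saturated cut: src→A with total capacity 3 = current flow value. Flow is maximum.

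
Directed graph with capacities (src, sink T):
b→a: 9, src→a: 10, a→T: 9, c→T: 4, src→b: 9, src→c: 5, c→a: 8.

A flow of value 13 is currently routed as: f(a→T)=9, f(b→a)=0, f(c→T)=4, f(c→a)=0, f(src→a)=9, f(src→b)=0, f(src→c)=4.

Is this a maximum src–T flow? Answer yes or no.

Yes

Residual reachable from src: {a, b, c, src}; T is not reachable.
Saturated cut: c→T, a→T with total capacity 13 = current flow value. Flow is maximum.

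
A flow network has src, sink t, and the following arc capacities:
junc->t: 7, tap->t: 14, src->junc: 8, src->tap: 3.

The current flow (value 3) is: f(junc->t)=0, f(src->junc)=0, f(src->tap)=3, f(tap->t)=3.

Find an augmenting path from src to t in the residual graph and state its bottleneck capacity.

src->junc->t, bottleneck 7

Residual along src->junc->t: src->junc: 8, junc->t: 7.
Bottleneck = min = 7.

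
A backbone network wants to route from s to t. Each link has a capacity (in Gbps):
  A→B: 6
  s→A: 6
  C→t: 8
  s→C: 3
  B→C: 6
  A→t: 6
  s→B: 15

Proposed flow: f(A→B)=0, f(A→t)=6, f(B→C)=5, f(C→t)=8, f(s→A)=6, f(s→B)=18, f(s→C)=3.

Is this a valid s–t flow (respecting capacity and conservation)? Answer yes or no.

Capacity violated on s→B: flow 18 > capacity 15.

No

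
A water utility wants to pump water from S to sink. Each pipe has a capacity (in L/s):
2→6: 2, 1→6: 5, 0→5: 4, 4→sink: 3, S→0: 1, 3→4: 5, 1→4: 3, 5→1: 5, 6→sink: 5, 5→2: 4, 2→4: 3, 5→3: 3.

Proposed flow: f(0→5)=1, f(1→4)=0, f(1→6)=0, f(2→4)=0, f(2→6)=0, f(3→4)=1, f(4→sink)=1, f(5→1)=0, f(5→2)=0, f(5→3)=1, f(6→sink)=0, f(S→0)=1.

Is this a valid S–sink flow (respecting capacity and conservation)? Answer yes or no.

Yes

Every edge has 0 ≤ f(e) ≤ cap(e).
At each intermediate node, inflow equals outflow.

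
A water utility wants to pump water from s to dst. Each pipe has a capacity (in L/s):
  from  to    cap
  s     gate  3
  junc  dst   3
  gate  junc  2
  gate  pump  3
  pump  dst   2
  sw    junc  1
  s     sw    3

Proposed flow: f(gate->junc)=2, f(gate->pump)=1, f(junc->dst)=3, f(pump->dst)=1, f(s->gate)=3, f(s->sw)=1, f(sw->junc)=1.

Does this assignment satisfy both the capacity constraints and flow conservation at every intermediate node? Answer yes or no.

Yes

Every edge has 0 ≤ f(e) ≤ cap(e).
At each intermediate node, inflow equals outflow.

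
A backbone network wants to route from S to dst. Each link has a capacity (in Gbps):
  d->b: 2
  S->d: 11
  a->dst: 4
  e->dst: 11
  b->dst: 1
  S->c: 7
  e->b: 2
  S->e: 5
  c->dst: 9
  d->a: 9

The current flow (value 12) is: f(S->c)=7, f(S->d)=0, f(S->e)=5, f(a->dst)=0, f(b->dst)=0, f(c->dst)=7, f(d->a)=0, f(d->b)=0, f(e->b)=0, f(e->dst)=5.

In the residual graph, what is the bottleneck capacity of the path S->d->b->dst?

1

Residual capacities along the path: S->d: 11, d->b: 2, b->dst: 1.
Minimum is 1.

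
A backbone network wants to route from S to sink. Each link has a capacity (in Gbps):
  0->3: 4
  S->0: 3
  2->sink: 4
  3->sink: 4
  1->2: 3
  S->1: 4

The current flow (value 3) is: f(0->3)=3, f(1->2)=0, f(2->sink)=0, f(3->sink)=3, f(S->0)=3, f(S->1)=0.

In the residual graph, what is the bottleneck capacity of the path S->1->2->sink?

3

Residual capacities along the path: S->1: 4, 1->2: 3, 2->sink: 4.
Minimum is 3.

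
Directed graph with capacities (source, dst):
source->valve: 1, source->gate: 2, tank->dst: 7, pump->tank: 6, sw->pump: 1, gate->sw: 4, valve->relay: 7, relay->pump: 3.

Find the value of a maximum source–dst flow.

2

Augment source->valve->relay->pump->tank->dst: bottleneck 1. Total 1.
Augment source->gate->sw->pump->tank->dst: bottleneck 1. Total 2.
No augmenting path remains in the residual graph.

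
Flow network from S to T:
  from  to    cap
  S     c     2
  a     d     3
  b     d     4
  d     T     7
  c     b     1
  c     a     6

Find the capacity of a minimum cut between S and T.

Max flow = 2 (via 1 augmenting path).
In the residual at optimum, the set reachable from S is {S}.
Cut edges: S->c (cap 2). Sum = 2.

2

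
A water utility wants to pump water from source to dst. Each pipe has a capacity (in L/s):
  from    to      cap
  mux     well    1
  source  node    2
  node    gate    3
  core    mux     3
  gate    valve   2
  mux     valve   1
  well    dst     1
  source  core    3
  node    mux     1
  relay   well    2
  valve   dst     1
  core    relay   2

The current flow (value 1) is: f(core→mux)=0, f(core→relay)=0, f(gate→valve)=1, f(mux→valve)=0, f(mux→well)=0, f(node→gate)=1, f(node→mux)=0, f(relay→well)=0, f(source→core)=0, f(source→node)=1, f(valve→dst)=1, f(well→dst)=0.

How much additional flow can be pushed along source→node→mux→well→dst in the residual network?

1

Residual capacities along the path: source→node: 1, node→mux: 1, mux→well: 1, well→dst: 1.
Minimum is 1.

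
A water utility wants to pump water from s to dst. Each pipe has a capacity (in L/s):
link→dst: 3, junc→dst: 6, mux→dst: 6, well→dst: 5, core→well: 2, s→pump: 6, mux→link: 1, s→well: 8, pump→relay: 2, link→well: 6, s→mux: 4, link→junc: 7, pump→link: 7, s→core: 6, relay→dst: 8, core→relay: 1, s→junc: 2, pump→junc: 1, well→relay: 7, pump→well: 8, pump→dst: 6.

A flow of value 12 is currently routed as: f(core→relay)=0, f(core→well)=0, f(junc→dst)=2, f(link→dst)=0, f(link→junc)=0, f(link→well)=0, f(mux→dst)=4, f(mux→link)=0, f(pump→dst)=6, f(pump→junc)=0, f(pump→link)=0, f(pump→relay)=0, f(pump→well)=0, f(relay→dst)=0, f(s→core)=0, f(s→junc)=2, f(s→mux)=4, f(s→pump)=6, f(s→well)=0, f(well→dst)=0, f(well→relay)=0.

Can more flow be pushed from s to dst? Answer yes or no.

Residual path s→well→dst has bottleneck 5 > 0.
Pushing 5 along it raises the flow to 17, so the given flow is not maximum.

Yes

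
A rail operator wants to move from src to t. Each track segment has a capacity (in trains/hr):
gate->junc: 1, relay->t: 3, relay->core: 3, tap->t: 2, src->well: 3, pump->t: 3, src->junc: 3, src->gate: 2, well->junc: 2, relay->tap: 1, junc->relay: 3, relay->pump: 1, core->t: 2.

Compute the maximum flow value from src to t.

Augment src->junc->relay->t: bottleneck 3. Total 3.
No augmenting path remains in the residual graph.

3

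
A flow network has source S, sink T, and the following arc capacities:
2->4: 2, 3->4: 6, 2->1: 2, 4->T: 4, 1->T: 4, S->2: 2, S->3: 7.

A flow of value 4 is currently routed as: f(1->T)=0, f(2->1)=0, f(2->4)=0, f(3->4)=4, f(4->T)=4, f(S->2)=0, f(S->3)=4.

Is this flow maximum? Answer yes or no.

Residual path S->2->1->T has bottleneck 2 > 0.
Pushing 2 along it raises the flow to 6, so the given flow is not maximum.

No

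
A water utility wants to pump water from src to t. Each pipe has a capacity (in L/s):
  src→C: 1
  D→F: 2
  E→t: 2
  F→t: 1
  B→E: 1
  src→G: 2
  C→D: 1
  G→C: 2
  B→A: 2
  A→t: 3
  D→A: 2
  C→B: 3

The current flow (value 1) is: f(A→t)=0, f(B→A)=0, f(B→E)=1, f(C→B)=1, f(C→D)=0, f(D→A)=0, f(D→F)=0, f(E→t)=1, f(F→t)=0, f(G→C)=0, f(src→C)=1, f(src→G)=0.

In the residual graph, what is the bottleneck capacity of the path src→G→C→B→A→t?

2

Residual capacities along the path: src→G: 2, G→C: 2, C→B: 2, B→A: 2, A→t: 3.
Minimum is 2.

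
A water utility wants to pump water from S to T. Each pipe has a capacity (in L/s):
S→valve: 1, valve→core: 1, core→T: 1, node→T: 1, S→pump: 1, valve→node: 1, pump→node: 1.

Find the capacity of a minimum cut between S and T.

2

Max flow = 2 (via 2 augmenting paths).
In the residual at optimum, the set reachable from S is {S}.
Cut edges: S→valve (cap 1), S→pump (cap 1). Sum = 2.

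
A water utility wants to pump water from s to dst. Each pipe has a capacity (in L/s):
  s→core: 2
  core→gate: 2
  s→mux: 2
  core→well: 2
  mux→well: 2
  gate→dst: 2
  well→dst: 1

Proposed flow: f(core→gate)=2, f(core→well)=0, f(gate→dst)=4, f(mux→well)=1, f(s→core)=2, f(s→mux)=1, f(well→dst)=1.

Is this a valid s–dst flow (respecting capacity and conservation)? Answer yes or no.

Capacity violated on gate→dst: flow 4 > capacity 2.

No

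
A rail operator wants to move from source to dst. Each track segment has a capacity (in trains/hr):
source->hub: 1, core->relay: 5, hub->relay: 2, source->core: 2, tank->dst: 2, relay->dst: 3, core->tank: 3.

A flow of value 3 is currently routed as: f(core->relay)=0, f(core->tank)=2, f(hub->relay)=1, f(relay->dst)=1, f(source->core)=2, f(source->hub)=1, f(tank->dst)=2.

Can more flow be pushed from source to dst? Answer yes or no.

Residual reachable from source: {source}; dst is not reachable.
Saturated cut: source->core, source->hub with total capacity 3 = current flow value. Flow is maximum.

No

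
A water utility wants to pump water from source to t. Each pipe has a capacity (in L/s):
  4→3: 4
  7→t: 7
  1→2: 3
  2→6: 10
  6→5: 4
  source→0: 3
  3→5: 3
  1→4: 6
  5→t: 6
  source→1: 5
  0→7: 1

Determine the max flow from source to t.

6

Augment source→0→7→t: bottleneck 1. Total 1.
Augment source→1→4→3→5→t: bottleneck 3. Total 4.
Augment source→1→2→6→5→t: bottleneck 2. Total 6.
No augmenting path remains in the residual graph.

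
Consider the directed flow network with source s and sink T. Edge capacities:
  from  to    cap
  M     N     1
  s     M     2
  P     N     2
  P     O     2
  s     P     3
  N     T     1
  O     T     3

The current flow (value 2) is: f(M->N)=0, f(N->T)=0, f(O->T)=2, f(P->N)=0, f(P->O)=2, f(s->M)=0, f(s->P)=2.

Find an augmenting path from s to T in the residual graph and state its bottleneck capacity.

s->P->N->T, bottleneck 1

Residual along s->P->N->T: s->P: 1, P->N: 2, N->T: 1.
Bottleneck = min = 1.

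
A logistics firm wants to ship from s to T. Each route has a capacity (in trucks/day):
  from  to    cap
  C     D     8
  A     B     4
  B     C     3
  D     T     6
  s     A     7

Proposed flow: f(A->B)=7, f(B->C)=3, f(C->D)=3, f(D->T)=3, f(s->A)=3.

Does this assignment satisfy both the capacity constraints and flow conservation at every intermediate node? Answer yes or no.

Capacity violated on A->B: flow 7 > capacity 4.

No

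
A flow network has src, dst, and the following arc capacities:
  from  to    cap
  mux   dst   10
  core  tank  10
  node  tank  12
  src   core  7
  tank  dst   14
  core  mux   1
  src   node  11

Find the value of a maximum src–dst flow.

15

Augment src→node→tank→dst: bottleneck 11. Total 11.
Augment src→core→tank→dst: bottleneck 3. Total 14.
Augment src→core→mux→dst: bottleneck 1. Total 15.
No augmenting path remains in the residual graph.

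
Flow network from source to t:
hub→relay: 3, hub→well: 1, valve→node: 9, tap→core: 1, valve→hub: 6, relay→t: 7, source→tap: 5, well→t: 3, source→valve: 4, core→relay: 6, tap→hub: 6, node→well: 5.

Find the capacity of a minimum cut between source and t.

7

Max flow = 7 (via 4 augmenting paths).
In the residual at optimum, the set reachable from source is {hub, node, source, tap, valve, well}.
Cut edges: tap→core (cap 1), hub→relay (cap 3), well→t (cap 3). Sum = 7.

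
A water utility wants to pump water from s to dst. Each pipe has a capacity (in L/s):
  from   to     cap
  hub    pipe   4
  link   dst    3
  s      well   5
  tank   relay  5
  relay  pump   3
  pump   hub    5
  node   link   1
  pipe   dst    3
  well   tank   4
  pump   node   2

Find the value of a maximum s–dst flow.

3

Augment s->well->tank->relay->pump->node->link->dst: bottleneck 1. Total 1.
Augment s->well->tank->relay->pump->hub->pipe->dst: bottleneck 2. Total 3.
No augmenting path remains in the residual graph.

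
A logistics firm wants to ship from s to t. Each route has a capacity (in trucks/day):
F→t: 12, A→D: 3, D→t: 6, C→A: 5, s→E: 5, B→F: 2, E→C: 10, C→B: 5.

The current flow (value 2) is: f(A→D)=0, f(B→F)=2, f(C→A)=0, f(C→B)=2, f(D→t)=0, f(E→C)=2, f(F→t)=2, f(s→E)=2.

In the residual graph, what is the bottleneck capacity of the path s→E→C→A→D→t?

3

Residual capacities along the path: s→E: 3, E→C: 8, C→A: 5, A→D: 3, D→t: 6.
Minimum is 3.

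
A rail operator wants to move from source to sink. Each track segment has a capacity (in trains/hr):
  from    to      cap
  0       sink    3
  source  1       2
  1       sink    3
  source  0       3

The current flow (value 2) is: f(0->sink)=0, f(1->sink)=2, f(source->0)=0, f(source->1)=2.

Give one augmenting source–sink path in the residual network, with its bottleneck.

source->0->sink, bottleneck 3

Residual along source->0->sink: source->0: 3, 0->sink: 3.
Bottleneck = min = 3.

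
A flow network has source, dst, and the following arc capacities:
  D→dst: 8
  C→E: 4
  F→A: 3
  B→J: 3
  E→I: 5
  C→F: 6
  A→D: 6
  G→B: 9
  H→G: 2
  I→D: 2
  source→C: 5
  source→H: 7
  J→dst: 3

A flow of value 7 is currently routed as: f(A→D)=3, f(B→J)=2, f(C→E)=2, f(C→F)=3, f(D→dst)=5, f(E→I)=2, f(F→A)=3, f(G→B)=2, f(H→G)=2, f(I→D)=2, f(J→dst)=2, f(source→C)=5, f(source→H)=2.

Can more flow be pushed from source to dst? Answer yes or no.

No

Residual reachable from source: {H, source}; dst is not reachable.
Saturated cut: H→G, source→C with total capacity 7 = current flow value. Flow is maximum.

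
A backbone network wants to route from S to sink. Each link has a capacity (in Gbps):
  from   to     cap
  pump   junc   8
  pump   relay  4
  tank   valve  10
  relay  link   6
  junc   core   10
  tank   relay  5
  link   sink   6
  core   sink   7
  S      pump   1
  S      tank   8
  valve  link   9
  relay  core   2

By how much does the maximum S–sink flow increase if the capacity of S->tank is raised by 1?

Original max flow = 9.
Even with extra capacity on S->tank, another cut of capacity 9 remains binding.
New max flow = 9. Increase = 0.

0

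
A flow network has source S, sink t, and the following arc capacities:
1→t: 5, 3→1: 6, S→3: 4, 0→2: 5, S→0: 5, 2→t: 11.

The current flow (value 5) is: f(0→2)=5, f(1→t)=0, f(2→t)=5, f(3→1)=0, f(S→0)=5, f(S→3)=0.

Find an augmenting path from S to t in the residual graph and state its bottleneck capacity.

Residual along S→3→1→t: S→3: 4, 3→1: 6, 1→t: 5.
Bottleneck = min = 4.

S→3→1→t, bottleneck 4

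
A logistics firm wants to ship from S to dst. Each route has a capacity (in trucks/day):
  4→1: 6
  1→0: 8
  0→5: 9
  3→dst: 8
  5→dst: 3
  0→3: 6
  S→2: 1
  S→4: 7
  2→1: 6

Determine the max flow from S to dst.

7

Augment S→4→1→0→5→dst: bottleneck 3. Total 3.
Augment S→4→1→0→3→dst: bottleneck 3. Total 6.
Augment S→2→1→0→3→dst: bottleneck 1. Total 7.
No augmenting path remains in the residual graph.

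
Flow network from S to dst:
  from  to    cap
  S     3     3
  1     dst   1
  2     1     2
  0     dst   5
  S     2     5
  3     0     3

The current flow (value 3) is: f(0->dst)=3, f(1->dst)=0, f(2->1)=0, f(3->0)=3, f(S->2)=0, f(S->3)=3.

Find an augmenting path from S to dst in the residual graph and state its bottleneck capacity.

Residual along S->2->1->dst: S->2: 5, 2->1: 2, 1->dst: 1.
Bottleneck = min = 1.

S->2->1->dst, bottleneck 1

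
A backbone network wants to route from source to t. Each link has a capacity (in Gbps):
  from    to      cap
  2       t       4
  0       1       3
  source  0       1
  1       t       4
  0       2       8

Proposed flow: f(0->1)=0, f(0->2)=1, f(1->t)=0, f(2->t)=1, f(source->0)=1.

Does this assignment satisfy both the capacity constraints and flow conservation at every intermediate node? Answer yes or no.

Yes

Every edge has 0 ≤ f(e) ≤ cap(e).
At each intermediate node, inflow equals outflow.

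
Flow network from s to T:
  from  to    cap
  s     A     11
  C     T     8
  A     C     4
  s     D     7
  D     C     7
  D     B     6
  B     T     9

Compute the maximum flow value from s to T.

11

Augment s->D->B->T: bottleneck 6. Total 6.
Augment s->D->C->T: bottleneck 1. Total 7.
Augment s->A->C->T: bottleneck 4. Total 11.
No augmenting path remains in the residual graph.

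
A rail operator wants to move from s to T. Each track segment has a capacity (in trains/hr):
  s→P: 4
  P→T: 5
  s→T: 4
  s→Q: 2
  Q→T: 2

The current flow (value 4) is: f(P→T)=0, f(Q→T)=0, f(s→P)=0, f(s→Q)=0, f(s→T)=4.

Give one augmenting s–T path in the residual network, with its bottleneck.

Residual along s→P→T: s→P: 4, P→T: 5.
Bottleneck = min = 4.

s→P→T, bottleneck 4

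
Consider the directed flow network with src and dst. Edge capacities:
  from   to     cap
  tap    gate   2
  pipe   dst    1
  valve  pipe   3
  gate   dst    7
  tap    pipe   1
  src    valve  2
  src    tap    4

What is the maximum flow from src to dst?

Augment src->valve->pipe->dst: bottleneck 1. Total 1.
Augment src->tap->gate->dst: bottleneck 2. Total 3.
No augmenting path remains in the residual graph.

3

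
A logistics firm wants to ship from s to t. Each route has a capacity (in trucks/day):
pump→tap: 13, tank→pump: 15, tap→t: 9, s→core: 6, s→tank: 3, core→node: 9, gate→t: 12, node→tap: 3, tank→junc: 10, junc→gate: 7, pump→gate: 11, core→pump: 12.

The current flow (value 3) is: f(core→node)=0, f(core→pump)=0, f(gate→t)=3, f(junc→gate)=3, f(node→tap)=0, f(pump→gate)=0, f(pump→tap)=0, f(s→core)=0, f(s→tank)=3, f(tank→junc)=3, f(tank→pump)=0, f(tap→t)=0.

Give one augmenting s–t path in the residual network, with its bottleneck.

s→core→pump→gate→t, bottleneck 6

Residual along s→core→pump→gate→t: s→core: 6, core→pump: 12, pump→gate: 11, gate→t: 9.
Bottleneck = min = 6.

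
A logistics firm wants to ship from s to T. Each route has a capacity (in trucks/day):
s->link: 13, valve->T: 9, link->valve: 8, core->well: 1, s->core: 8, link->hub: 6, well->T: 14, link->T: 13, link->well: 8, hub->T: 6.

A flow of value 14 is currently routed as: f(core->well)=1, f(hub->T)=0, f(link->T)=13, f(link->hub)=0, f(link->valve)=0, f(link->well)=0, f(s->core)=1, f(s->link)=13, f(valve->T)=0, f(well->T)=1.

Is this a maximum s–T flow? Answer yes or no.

Yes

Residual reachable from s: {core, s}; T is not reachable.
Saturated cut: s->link, core->well with total capacity 14 = current flow value. Flow is maximum.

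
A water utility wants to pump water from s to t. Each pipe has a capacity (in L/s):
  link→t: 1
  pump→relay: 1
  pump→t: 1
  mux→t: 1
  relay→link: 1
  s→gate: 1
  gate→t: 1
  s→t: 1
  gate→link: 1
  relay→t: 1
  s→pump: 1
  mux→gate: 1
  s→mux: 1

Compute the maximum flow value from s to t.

Augment s→t: bottleneck 1. Total 1.
Augment s→pump→t: bottleneck 1. Total 2.
Augment s→mux→t: bottleneck 1. Total 3.
Augment s→gate→t: bottleneck 1. Total 4.
No augmenting path remains in the residual graph.

4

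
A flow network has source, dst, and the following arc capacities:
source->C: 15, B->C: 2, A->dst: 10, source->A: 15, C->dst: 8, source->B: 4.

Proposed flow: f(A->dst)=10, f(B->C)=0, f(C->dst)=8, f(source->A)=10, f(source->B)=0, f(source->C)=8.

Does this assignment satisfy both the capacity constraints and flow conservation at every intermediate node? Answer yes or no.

Every edge has 0 ≤ f(e) ≤ cap(e).
At each intermediate node, inflow equals outflow.

Yes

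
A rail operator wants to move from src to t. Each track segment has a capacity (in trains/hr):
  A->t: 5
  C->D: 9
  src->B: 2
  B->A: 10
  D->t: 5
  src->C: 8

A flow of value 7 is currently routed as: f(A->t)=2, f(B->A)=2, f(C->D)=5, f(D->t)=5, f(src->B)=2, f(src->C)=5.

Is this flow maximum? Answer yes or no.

Residual reachable from src: {C, D, src}; t is not reachable.
Saturated cut: src->B, D->t with total capacity 7 = current flow value. Flow is maximum.

Yes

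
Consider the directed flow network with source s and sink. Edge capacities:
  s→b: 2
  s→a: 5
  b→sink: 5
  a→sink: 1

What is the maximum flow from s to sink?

3

Augment s→a→sink: bottleneck 1. Total 1.
Augment s→b→sink: bottleneck 2. Total 3.
No augmenting path remains in the residual graph.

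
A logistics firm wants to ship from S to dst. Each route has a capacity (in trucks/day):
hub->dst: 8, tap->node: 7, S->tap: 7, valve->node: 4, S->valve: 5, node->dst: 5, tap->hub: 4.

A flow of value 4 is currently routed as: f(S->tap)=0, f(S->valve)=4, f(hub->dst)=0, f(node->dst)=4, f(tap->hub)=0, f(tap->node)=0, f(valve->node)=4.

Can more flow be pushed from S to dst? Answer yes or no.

Yes

Residual path S->tap->node->dst has bottleneck 1 > 0.
Pushing 1 along it raises the flow to 5, so the given flow is not maximum.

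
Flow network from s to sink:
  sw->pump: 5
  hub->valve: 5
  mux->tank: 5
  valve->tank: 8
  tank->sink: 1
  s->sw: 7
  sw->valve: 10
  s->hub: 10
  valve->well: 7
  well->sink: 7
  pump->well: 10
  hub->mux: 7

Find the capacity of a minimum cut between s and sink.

8

Max flow = 8 (via 3 augmenting paths).
In the residual at optimum, the set reachable from s is {hub, mux, pump, s, sw, tank, valve, well}.
Cut edges: well->sink (cap 7), tank->sink (cap 1). Sum = 8.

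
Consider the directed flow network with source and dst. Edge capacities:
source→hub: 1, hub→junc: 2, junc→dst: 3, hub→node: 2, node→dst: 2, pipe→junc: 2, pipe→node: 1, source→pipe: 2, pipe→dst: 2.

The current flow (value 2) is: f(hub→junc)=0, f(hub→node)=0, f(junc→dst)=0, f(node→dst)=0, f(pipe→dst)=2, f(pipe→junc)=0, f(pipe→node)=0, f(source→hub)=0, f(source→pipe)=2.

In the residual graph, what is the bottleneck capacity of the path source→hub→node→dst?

Residual capacities along the path: source→hub: 1, hub→node: 2, node→dst: 2.
Minimum is 1.

1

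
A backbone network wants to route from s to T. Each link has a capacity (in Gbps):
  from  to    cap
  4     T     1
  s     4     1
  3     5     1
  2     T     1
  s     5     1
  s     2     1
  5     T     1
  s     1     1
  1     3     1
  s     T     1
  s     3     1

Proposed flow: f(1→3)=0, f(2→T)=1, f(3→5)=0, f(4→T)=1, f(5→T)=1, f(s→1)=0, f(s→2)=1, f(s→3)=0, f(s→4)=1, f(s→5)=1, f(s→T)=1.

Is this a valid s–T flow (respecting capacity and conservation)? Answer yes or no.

Yes

Every edge has 0 ≤ f(e) ≤ cap(e).
At each intermediate node, inflow equals outflow.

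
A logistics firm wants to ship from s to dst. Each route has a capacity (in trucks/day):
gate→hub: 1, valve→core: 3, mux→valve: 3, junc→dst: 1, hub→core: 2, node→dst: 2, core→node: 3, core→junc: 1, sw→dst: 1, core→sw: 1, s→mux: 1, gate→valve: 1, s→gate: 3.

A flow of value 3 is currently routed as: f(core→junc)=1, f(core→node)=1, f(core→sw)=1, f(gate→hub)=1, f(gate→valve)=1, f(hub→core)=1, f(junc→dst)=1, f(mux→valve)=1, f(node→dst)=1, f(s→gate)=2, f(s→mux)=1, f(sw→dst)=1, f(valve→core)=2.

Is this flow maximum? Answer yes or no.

Residual reachable from s: {gate, s}; dst is not reachable.
Saturated cut: s→mux, gate→hub, gate→valve with total capacity 3 = current flow value. Flow is maximum.

Yes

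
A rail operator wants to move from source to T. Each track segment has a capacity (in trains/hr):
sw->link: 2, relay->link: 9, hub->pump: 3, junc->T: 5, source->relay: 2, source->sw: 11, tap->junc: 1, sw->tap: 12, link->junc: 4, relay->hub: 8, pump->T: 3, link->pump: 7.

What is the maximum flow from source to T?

5

Augment source->sw->tap->junc->T: bottleneck 1. Total 1.
Augment source->sw->link->junc->T: bottleneck 2. Total 3.
Augment source->relay->link->junc->T: bottleneck 2. Total 5.
No augmenting path remains in the residual graph.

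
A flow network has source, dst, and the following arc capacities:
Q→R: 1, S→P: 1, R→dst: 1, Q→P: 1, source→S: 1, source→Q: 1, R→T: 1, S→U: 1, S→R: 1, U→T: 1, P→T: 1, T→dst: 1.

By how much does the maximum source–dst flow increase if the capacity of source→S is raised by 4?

0

Original max flow = 2.
Even with extra capacity on source→S, another cut of capacity 2 remains binding.
New max flow = 2. Increase = 0.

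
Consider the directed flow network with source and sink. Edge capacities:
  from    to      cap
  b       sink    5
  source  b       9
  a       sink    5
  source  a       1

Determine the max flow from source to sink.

Augment source->a->sink: bottleneck 1. Total 1.
Augment source->b->sink: bottleneck 5. Total 6.
No augmenting path remains in the residual graph.

6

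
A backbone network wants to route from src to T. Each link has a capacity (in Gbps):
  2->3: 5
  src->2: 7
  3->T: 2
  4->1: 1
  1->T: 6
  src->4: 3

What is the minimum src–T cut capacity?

Max flow = 3 (via 2 augmenting paths).
In the residual at optimum, the set reachable from src is {2, 3, 4, src}.
Cut edges: 4->1 (cap 1), 3->T (cap 2). Sum = 3.

3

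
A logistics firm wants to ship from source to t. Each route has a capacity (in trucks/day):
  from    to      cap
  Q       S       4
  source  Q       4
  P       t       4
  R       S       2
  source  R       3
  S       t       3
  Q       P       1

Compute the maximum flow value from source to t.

Augment source→Q→P→t: bottleneck 1. Total 1.
Augment source→Q→S→t: bottleneck 3. Total 4.
No augmenting path remains in the residual graph.

4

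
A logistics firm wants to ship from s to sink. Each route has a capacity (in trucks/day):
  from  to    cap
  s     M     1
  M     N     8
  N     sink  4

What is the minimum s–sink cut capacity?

Max flow = 1 (via 1 augmenting path).
In the residual at optimum, the set reachable from s is {s}.
Cut edges: s->M (cap 1). Sum = 1.

1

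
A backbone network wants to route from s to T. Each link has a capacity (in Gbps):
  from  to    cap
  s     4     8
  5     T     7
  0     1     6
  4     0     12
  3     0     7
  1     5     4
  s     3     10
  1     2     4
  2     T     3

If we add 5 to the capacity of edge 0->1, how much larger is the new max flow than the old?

Original max flow = 6.
After raising cap(0->1), augmenting paths through that edge carry 1 more unit.
New max flow = 7. Increase = 1.

1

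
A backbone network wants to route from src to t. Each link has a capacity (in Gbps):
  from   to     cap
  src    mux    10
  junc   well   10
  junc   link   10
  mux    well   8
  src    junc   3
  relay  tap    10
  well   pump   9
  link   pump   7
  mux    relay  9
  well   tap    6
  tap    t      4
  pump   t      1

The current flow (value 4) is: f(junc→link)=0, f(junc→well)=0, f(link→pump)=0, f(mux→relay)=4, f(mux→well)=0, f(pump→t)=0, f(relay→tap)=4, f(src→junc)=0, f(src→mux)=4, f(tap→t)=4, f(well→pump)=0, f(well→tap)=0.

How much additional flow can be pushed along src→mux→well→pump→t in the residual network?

Residual capacities along the path: src→mux: 6, mux→well: 8, well→pump: 9, pump→t: 1.
Minimum is 1.

1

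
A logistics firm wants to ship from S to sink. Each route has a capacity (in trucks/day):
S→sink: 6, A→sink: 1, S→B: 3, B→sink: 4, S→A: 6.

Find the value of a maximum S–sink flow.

10

Augment S→sink: bottleneck 6. Total 6.
Augment S→B→sink: bottleneck 3. Total 9.
Augment S→A→sink: bottleneck 1. Total 10.
No augmenting path remains in the residual graph.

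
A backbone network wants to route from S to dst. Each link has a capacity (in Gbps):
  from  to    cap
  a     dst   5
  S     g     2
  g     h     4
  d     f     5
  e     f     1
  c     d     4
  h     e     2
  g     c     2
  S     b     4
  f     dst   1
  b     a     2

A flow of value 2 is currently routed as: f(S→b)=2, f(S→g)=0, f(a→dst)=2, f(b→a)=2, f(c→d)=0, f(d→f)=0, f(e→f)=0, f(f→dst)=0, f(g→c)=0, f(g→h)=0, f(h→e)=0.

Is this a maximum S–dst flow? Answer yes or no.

No

Residual path S→g→c→d→f→dst has bottleneck 1 > 0.
Pushing 1 along it raises the flow to 3, so the given flow is not maximum.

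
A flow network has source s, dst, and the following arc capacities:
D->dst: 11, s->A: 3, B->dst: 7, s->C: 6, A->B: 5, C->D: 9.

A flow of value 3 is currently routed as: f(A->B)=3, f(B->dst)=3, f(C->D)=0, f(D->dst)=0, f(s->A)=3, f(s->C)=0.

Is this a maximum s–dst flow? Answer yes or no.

Residual path s->C->D->dst has bottleneck 6 > 0.
Pushing 6 along it raises the flow to 9, so the given flow is not maximum.

No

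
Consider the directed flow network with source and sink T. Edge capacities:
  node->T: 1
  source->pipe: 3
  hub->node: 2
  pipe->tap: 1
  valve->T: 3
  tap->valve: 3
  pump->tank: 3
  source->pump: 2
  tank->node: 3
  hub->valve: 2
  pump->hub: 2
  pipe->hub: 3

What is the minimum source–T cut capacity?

4

Max flow = 4 (via 4 augmenting paths).
In the residual at optimum, the set reachable from source is {hub, node, pipe, pump, source, tank}.
Cut edges: pipe->tap (cap 1), hub->valve (cap 2), node->T (cap 1). Sum = 4.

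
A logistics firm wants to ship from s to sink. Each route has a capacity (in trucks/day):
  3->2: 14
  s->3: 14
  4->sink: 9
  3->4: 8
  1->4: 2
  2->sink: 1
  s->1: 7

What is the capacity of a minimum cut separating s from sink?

Max flow = 10 (via 3 augmenting paths).
In the residual at optimum, the set reachable from s is {1, 2, 3, 4, s}.
Cut edges: 4->sink (cap 9), 2->sink (cap 1). Sum = 10.

10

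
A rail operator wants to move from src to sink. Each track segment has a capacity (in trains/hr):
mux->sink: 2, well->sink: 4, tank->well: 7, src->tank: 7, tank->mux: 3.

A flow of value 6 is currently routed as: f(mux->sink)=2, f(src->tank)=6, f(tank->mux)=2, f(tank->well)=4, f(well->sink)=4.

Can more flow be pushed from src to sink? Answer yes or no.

Residual reachable from src: {mux, src, tank, well}; sink is not reachable.
Saturated cut: well->sink, mux->sink with total capacity 6 = current flow value. Flow is maximum.

No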